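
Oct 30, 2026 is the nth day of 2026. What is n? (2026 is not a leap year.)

303

Days in months before Oct: 31 + 28 + 31 + 30 + 31 + 30 + 31 + 31 + 30 = 273.
Plus 30 days into Oct → day 303.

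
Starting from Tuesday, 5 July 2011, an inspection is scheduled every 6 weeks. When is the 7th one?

13 March 2012

The 7th occurrence is 6 intervals after the first: 6 × 42 = 252 days after 5 July 2011.
July has 31 days — 26 days to the end of July leaves 226.
August has 31 days (195 left).
September has 30 days (165 left).
October has 31 days (134 left).
November has 30 days (104 left).
December has 31 days (73 left).
January has 31 days (42 left).
February has 29 days (13 left).
13 days into March → 13 March 2012.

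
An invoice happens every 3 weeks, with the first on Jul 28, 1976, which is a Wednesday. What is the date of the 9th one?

Jan 12, 1977

The 9th occurrence is 8 intervals after the first: 8 × 21 = 168 days after Jul 28, 1976.
Jul has 31 days — 3 days to the end of Jul leaves 165.
Aug has 31 days (134 left).
Sep has 30 days (104 left).
Oct has 31 days (73 left).
Nov has 30 days (43 left).
Dec has 31 days (12 left).
12 days into Jan → Jan 12, 1977.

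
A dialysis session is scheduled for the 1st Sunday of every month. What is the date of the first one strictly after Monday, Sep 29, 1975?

Oct 5, 1975

Sep 1975 starts on a Monday, so its 1st Sunday is Sep 7, 1975 (6 days in).
That is not after Sep 29, 1975, so look at Oct 1975.
Oct 1975 starts on a Wednesday, so its 1st Sunday is Oct 5, 1975 (4 days in).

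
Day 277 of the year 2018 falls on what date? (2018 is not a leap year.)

January has 31 days (277 − 31 = 246 remain).
February has 28 days (246 − 28 = 218 remain).
March has 31 days (218 − 31 = 187 remain).
April has 30 days (187 − 30 = 157 remain).
May has 31 days (157 − 31 = 126 remain).
June has 30 days (126 − 30 = 96 remain).
July has 31 days (96 − 31 = 65 remain).
August has 31 days (65 − 31 = 34 remain).
September has 30 days (34 − 30 = 4 remain).
4 into October → October 4.

October 4, 2018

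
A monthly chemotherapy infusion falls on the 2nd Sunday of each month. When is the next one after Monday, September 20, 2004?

October 10, 2004

September 2004 starts on a Wednesday; its first Sunday is the 5th, so the 2nd Sunday is the 12th — September 12, 2004.
That is not after September 20, 2004, so look at October 2004.
October 2004 starts on a Friday; its first Sunday is the 3rd, so the 2nd Sunday is the 10th — October 10, 2004.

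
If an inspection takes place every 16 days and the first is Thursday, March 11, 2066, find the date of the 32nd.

July 20, 2067

The 32nd occurrence is 31 intervals after the first: 31 × 16 = 496 days after March 11, 2066.
March has 31 days — 20 days to the end of March leaves 476.
From end of March to end of 2066 is 275 days (201 left).
January has 31 days (170 left).
February has 28 days (142 left).
March has 31 days (111 left).
April has 30 days (81 left).
May has 31 days (50 left).
June has 30 days (20 left).
20 days into July → July 20, 2067.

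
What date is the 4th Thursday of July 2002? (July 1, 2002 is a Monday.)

July 2002 begins on a Monday, so the first Thursday is July 4 (3 days later).
The 4th Thursday is 3 weeks later: 4 + 21 = 25.

July 25, 2002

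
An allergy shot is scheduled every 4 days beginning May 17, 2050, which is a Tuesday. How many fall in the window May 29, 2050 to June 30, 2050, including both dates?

9

Occurrences land 4·i days after May 17, 2050 for i = 0, 1, 2, …
May 29, 2050 is 12 days after the start; 12 ÷ 4 = 3 remainder 0. First occurrence in the window: #4 on May 29, 2050 (3×4 = 12 days in).
June 30, 2050 is 44 days after the start; 44 ÷ 4 = 11 remainder 0. Last occurrence in the window: #12 on June 30, 2050.
Occurrences #4 through #12: 9 in total.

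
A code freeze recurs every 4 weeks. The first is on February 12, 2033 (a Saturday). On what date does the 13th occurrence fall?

The 13th occurrence is 12 intervals after the first: 12 × 28 = 336 days after February 12, 2033.
February has 28 days — 16 days to the end of February leaves 320.
March has 31 days (289 left).
April has 30 days (259 left).
May has 31 days (228 left).
June has 30 days (198 left).
July has 31 days (167 left).
August has 31 days (136 left).
September has 30 days (106 left).
October has 31 days (75 left).
November has 30 days (45 left).
December has 31 days (14 left).
14 days into January → January 14, 2034.

January 14, 2034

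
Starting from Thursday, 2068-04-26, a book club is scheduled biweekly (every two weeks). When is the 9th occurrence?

The 9th occurrence is 8 intervals after the first: 8 × 14 = 112 days after 2068-04-26.
April has 30 days — 4 days to the end of April leaves 108.
May has 31 days (77 left).
June has 30 days (47 left).
July has 31 days (16 left).
16 days into August → 2068-08-16.

2068-08-16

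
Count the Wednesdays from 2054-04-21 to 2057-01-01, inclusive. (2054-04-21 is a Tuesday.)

141

2054-04-21 is a Tuesday; the first Wednesday on or after it is 2054-04-22 (1 day later).
From 2054-04-22 to 2057-01-01: 253 + 365 + 366 + 1 = 985 days (rest of 2054, 2055, 2056, to 2057-01-01 in 2057).
985 ÷ 7 = 140 full weeks with remainder 5, so 140 more Wednesdays after the first → 141.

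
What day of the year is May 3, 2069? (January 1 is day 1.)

Days in months before May: 31 + 28 + 31 + 30 = 120.
Plus 3 days into May → day 123.

123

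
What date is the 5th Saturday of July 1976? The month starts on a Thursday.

July 1976 begins on a Thursday, so the first Saturday is July 3 (2 days later).
The 5th Saturday is 4 weeks later: 3 + 28 = 31.

31 July 1976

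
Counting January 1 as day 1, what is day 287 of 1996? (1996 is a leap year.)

January has 31 days (287 − 31 = 256 remain).
February has 29 days (256 − 29 = 227 remain).
March has 31 days (227 − 31 = 196 remain).
April has 30 days (196 − 30 = 166 remain).
May has 31 days (166 − 31 = 135 remain).
June has 30 days (135 − 30 = 105 remain).
July has 31 days (105 − 31 = 74 remain).
August has 31 days (74 − 31 = 43 remain).
September has 30 days (43 − 30 = 13 remain).
13 into October → October 13.

13 October 1996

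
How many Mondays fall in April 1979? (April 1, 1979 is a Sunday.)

April 1, 1979 is a Sunday; the first Monday on or after it is April 2, 1979 (1 day later).
From April 2, 1979 to April 30, 1979 is 30 − 2 = 28 days.
28 ÷ 7 = 4 full weeks with remainder 0, so 4 more Mondays after the first → 5.

5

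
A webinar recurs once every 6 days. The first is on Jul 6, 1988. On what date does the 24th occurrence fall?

The 24th occurrence is 23 intervals after the first: 23 × 6 = 138 days after Jul 6, 1988.
Jul has 31 days — 25 days to the end of Jul leaves 113.
Aug has 31 days (82 left).
Sep has 30 days (52 left).
Oct has 31 days (21 left).
21 days into Nov → Nov 21, 1988.

Nov 21, 1988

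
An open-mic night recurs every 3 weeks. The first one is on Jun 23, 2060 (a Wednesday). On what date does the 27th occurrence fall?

Dec 21, 2061

The 27th occurrence is 26 intervals after the first: 26 × 21 = 546 days after Jun 23, 2060.
Jun has 30 days — 7 days to the end of Jun leaves 539.
From end of Jun to end of 2060 is 184 days (355 left).
Jan has 31 days (324 left).
Feb has 28 days (296 left).
Mar has 31 days (265 left).
Apr has 30 days (235 left).
May has 31 days (204 left).
Jun has 30 days (174 left).
Jul has 31 days (143 left).
Aug has 31 days (112 left).
Sep has 30 days (82 left).
Oct has 31 days (51 left).
Nov has 30 days (21 left).
21 days into Dec → Dec 21, 2061.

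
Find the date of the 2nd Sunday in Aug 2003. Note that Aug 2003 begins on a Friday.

Aug 10, 2003

Aug 2003 begins on a Friday, so the first Sunday is Aug 3 (2 days later).
The 2nd Sunday is 1 weeks later: 3 + 7 = 10.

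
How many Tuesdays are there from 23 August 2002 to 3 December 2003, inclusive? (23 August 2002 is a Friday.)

67

23 August 2002 is a Friday; the first Tuesday on or after it is 27 August 2002 (4 days later).
From 27 August 2002 to 3 December 2003: 126 + 337 = 463 days (rest of 2002, to 3 December 2003 in 2003).
463 ÷ 7 = 66 full weeks with remainder 1, so 66 more Tuesdays after the first → 67.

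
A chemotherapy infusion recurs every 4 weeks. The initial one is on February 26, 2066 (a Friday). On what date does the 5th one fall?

June 18, 2066

The 5th occurrence is 4 intervals after the first: 4 × 28 = 112 days after February 26, 2066.
February has 28 days — 2 days to the end of February leaves 110.
March has 31 days (79 left).
April has 30 days (49 left).
May has 31 days (18 left).
18 days into June → June 18, 2066.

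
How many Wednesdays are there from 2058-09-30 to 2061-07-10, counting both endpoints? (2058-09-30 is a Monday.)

2058-09-30 is a Monday; the first Wednesday on or after it is 2058-10-02 (2 days later).
From 2058-10-02 to 2061-07-10: 90 + 365 + 366 + 191 = 1012 days (rest of 2058, 2059, 2060, to 2061-07-10 in 2061).
1012 ÷ 7 = 144 full weeks with remainder 4, so 144 more Wednesdays after the first → 145.

145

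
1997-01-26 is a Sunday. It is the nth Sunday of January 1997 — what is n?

4th

Day 26 falls in week ⌈26/7⌉ of the month.
Days 1–7 hold the 1st Sunday, 8–14 the 2nd, 15–21 the 3rd, 22–28 the 4th, 29–31 the 5th.
26 is in the range for the 4th.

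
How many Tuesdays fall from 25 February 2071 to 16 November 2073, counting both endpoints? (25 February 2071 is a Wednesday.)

142

25 February 2071 is a Wednesday; the first Tuesday on or after it is 3 March 2071 (6 days later).
From 3 March 2071 to 16 November 2073: 303 + 366 + 320 = 989 days (rest of 2071, 2072, to 16 November 2073 in 2073).
989 ÷ 7 = 141 full weeks with remainder 2, so 141 more Tuesdays after the first → 142.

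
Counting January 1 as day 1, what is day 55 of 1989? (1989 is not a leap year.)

Jan has 31 days (55 − 31 = 24 remain).
24 into Feb → Feb 24.

Feb 24, 1989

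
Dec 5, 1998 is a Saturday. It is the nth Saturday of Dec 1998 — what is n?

1st

Day 5 falls in week ⌈5/7⌉ of the month.
Days 1–7 hold the 1st Saturday, 8–14 the 2nd, 15–21 the 3rd, 22–28 the 4th, 29–31 the 5th.
5 is in the range for the 1st.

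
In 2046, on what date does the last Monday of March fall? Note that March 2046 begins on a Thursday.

2046-03-26

March 2046 begins on a Thursday, so the first Monday is March 5 (4 days later).
March 2046 has 31 days. Adding weeks: 5, 12, 19, 26 — the last one ≤ 31 is the 26th.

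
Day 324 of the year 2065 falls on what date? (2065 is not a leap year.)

Nov 20, 2065

Jan has 31 days (324 − 31 = 293 remain).
Feb has 28 days (293 − 28 = 265 remain).
Mar has 31 days (265 − 31 = 234 remain).
Apr has 30 days (234 − 30 = 204 remain).
May has 31 days (204 − 31 = 173 remain).
Jun has 30 days (173 − 30 = 143 remain).
Jul has 31 days (143 − 31 = 112 remain).
Aug has 31 days (112 − 31 = 81 remain).
Sep has 30 days (81 − 30 = 51 remain).
Oct has 31 days (51 − 31 = 20 remain).
20 into Nov → Nov 20.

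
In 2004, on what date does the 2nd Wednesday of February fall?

2004-02-11

February 2004 begins on a Sunday, so the first Wednesday is February 4 (3 days later).
The 2nd Wednesday is 1 weeks later: 4 + 7 = 11.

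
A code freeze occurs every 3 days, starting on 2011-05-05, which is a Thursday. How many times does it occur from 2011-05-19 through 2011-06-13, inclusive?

Occurrences land 3·i days after 2011-05-05 for i = 0, 1, 2, …
2011-05-19 is 14 days after the start; 14 ÷ 3 = 4 remainder 2; since the remainder is 2, round up to i = 5. First occurrence in the window: #6 on 2011-05-20 (5×3 = 15 days in).
2011-06-13 is 39 days after the start; 39 ÷ 3 = 13 remainder 0. Last occurrence in the window: #14 on 2011-06-13.
Occurrences #6 through #14: 9 in total.

9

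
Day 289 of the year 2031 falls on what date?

2031-10-16

January has 31 days (289 − 31 = 258 remain).
February has 28 days (258 − 28 = 230 remain).
March has 31 days (230 − 31 = 199 remain).
April has 30 days (199 − 30 = 169 remain).
May has 31 days (169 − 31 = 138 remain).
June has 30 days (138 − 30 = 108 remain).
July has 31 days (108 − 31 = 77 remain).
August has 31 days (77 − 31 = 46 remain).
September has 30 days (46 − 30 = 16 remain).
16 into October → October 16.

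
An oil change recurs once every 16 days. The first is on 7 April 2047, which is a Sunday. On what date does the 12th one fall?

30 September 2047

The 12th occurrence is 11 intervals after the first: 11 × 16 = 176 days after 7 April 2047.
April has 30 days — 23 days to the end of April leaves 153.
May has 31 days (122 left).
June has 30 days (92 left).
July has 31 days (61 left).
August has 31 days (30 left).
30 days into September → 30 September 2047.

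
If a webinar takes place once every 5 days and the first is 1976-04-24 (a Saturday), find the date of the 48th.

1976-12-15

The 48th occurrence is 47 intervals after the first: 47 × 5 = 235 days after 1976-04-24.
April has 30 days — 6 days to the end of April leaves 229.
May has 31 days (198 left).
June has 30 days (168 left).
July has 31 days (137 left).
August has 31 days (106 left).
September has 30 days (76 left).
October has 31 days (45 left).
November has 30 days (15 left).
15 days into December → 1976-12-15.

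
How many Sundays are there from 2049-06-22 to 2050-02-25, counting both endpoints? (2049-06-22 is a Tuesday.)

2049-06-22 is a Tuesday; the first Sunday on or after it is 2049-06-27 (5 days later).
From 2049-06-27 to 2050-02-25: 3 + 31 + 31 + 30 + 31 + 30 + 31 + 31 + 25 = 243 days (rest of June, July, August, September, October, November, December, January, February).
243 ÷ 7 = 34 full weeks with remainder 5, so 34 more Sundays after the first → 35.

35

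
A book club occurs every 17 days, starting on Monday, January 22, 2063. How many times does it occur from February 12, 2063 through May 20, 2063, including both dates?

5

Occurrences land 17·i days after January 22, 2063 for i = 0, 1, 2, …
February 12, 2063 is 21 days after the start; 21 ÷ 17 = 1 remainder 4; since the remainder is 4, round up to i = 2. First occurrence in the window: #3 on February 25, 2063 (2×17 = 34 days in).
May 20, 2063 is 118 days after the start; 118 ÷ 17 = 6 remainder 16. Last occurrence in the window: #7 on May 4, 2063.
Occurrences #3 through #7: 5 in total.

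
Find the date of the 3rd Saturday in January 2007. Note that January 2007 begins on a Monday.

2007-01-20

January 2007 begins on a Monday, so the first Saturday is January 6 (5 days later).
The 3rd Saturday is 2 weeks later: 6 + 14 = 20.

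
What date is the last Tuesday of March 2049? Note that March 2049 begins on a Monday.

March 2049 begins on a Monday, so the first Tuesday is March 2 (1 day later).
March 2049 has 31 days. Adding weeks: 2, 9, 16, 23, 30 — the last one ≤ 31 is the 30th.

March 30, 2049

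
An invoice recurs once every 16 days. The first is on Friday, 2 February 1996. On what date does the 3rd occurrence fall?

The 3rd occurrence is 2 intervals after the first: 2 × 16 = 32 days after 2 February 1996.
February has 29 days — 27 days to the end of February leaves 5.
5 days into March → 5 March 1996.

5 March 1996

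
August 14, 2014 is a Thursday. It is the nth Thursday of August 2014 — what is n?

Day 14 falls in week ⌈14/7⌉ of the month.
Days 1–7 hold the 1st Thursday, 8–14 the 2nd, 15–21 the 3rd, 22–28 the 4th, 29–31 the 5th.
14 is in the range for the 2nd.

2nd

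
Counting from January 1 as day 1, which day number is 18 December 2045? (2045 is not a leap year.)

352

Days in months before December: 31 + 28 + 31 + 30 + 31 + 30 + 31 + 31 + 30 + 31 + 30 = 334.
Plus 18 days into December → day 352.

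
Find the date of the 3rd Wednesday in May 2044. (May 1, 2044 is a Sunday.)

18 May 2044

May 2044 begins on a Sunday, so the first Wednesday is May 4 (3 days later).
The 3rd Wednesday is 2 weeks later: 4 + 14 = 18.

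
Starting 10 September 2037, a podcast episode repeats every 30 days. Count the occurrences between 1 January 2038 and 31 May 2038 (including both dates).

5

Occurrences land 30·i days after 10 September 2037 for i = 0, 1, 2, …
1 January 2038 is 113 days after the start; 113 ÷ 30 = 3 remainder 23; since the remainder is 23, round up to i = 4. First occurrence in the window: #5 on 8 January 2038 (4×30 = 120 days in).
31 May 2038 is 263 days after the start; 263 ÷ 30 = 8 remainder 23. Last occurrence in the window: #9 on 8 May 2038.
Occurrences #5 through #9: 5 in total.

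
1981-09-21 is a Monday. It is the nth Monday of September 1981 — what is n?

Day 21 falls in week ⌈21/7⌉ of the month.
Days 1–7 hold the 1st Monday, 8–14 the 2nd, 15–21 the 3rd, 22–28 the 4th, 29–31 the 5th.
21 is in the range for the 3rd.

3rd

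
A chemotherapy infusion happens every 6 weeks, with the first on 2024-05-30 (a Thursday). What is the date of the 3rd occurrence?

The 3rd occurrence is 2 intervals after the first: 2 × 42 = 84 days after 2024-05-30.
May has 31 days — 1 day to the end of May leaves 83.
June has 30 days (53 left).
July has 31 days (22 left).
22 days into August → 2024-08-22.

2024-08-22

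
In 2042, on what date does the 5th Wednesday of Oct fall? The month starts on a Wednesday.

Oct 29, 2042

Oct 2042 begins on a Wednesday, so the first Wednesday is Oct 1.
The 5th Wednesday is 4 weeks later: 1 + 28 = 29.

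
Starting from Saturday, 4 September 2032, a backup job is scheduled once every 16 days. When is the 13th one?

15 March 2033

The 13th occurrence is 12 intervals after the first: 12 × 16 = 192 days after 4 September 2032.
September has 30 days — 26 days to the end of September leaves 166.
October has 31 days (135 left).
November has 30 days (105 left).
December has 31 days (74 left).
January has 31 days (43 left).
February has 28 days (15 left).
15 days into March → 15 March 2033.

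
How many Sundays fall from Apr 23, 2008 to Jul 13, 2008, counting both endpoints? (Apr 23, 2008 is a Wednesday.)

Apr 23, 2008 is a Wednesday; the first Sunday on or after it is Apr 27, 2008 (4 days later).
From Apr 27, 2008 to Jul 13, 2008: 3 + 31 + 30 + 13 = 77 days (rest of Apr, May, Jun, Jul).
77 ÷ 7 = 11 full weeks with remainder 0, so 11 more Sundays after the first → 12.

12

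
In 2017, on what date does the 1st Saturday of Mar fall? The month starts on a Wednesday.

Mar 2017 begins on a Wednesday, so the first Saturday is Mar 4 (3 days later).

Mar 4, 2017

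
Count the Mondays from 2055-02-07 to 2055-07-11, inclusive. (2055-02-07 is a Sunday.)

2055-02-07 is a Sunday; the first Monday on or after it is 2055-02-08 (1 day later).
From 2055-02-08 to 2055-07-11: 20 + 31 + 30 + 31 + 30 + 11 = 153 days (rest of February, March, April, May, June, July).
153 ÷ 7 = 21 full weeks with remainder 6, so 21 more Mondays after the first → 22.

22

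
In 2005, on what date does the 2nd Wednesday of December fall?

The first Wednesday of December 2005 is December 7.
The 2nd Wednesday is 1 weeks later: 7 + 7 = 14.

2005-12-14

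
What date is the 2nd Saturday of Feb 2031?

Feb 2031 begins on a Saturday, so the first Saturday is Feb 1.
The 2nd Saturday is 1 weeks later: 1 + 7 = 8.

Feb 8, 2031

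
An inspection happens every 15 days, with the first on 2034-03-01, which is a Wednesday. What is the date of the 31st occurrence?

2035-05-25

The 31st occurrence is 30 intervals after the first: 30 × 15 = 450 days after 2034-03-01.
March has 31 days — 30 days to the end of March leaves 420.
From end of March to end of 2034 is 275 days (145 left).
January has 31 days (114 left).
February has 28 days (86 left).
March has 31 days (55 left).
April has 30 days (25 left).
25 days into May → 2035-05-25.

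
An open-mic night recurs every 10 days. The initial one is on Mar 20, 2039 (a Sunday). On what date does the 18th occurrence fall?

The 18th occurrence is 17 intervals after the first: 17 × 10 = 170 days after Mar 20, 2039.
Mar has 31 days — 11 days to the end of Mar leaves 159.
Apr has 30 days (129 left).
May has 31 days (98 left).
Jun has 30 days (68 left).
Jul has 31 days (37 left).
Aug has 31 days (6 left).
6 days into Sep → Sep 6, 2039.

Sep 6, 2039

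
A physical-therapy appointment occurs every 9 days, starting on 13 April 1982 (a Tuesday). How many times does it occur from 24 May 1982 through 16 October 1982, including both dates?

16

Occurrences land 9·i days after 13 April 1982 for i = 0, 1, 2, …
24 May 1982 is 41 days after the start; 41 ÷ 9 = 4 remainder 5; since the remainder is 5, round up to i = 5. First occurrence in the window: #6 on 28 May 1982 (5×9 = 45 days in).
16 October 1982 is 186 days after the start; 186 ÷ 9 = 20 remainder 6. Last occurrence in the window: #21 on 10 October 1982.
Occurrences #6 through #21: 16 in total.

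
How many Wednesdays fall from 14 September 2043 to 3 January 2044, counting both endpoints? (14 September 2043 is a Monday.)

14 September 2043 is a Monday; the first Wednesday on or after it is 16 September 2043 (2 days later).
From 16 September 2043 to 3 January 2044: 14 + 31 + 30 + 31 + 3 = 109 days (rest of September, October, November, December, January).
109 ÷ 7 = 15 full weeks with remainder 4, so 15 more Wednesdays after the first → 16.

16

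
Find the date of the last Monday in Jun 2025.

Jun 30, 2025

Jun 2025 begins on a Sunday, so the first Monday is Jun 2 (1 day later).
Jun 2025 has 30 days. Adding weeks: 2, 9, 16, 23, 30 — the last one ≤ 30 is the 30th.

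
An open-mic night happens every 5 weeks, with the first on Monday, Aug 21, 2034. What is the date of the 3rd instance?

Oct 30, 2034

The 3rd occurrence is 2 intervals after the first: 2 × 35 = 70 days after Aug 21, 2034.
Aug has 31 days — 10 days to the end of Aug leaves 60.
Sep has 30 days (30 left).
30 days into Oct → Oct 30, 2034.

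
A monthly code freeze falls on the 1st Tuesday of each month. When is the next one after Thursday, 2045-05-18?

2045-06-06

May 2045 starts on a Monday, so its 1st Tuesday is 2045-05-02 (1 day in).
That is not after 2045-05-18, so look at June 2045.
June 2045 starts on a Thursday, so its 1st Tuesday is 2045-06-06 (5 days in).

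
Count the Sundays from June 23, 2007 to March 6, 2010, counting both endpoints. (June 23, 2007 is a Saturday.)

June 23, 2007 is a Saturday; the first Sunday on or after it is June 24, 2007 (1 day later).
From June 24, 2007 to March 6, 2010: 190 + 366 + 365 + 65 = 986 days (rest of 2007, 2008, 2009, to March 6, 2010 in 2010).
986 ÷ 7 = 140 full weeks with remainder 6, so 140 more Sundays after the first → 141.

141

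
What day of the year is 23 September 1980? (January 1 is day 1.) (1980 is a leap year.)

267

Days in months before September: 31 + 29 + 31 + 30 + 31 + 30 + 31 + 31 = 244.
Plus 23 days into September → day 267.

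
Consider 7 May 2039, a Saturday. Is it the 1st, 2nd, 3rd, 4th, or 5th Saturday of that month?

1st

Day 7 falls in week ⌈7/7⌉ of the month.
Days 1–7 hold the 1st Saturday, 8–14 the 2nd, 15–21 the 3rd, 22–28 the 4th, 29–31 the 5th.
7 is in the range for the 1st.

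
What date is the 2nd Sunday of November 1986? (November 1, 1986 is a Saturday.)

November 1986 begins on a Saturday, so the first Sunday is November 2 (1 day later).
The 2nd Sunday is 1 weeks later: 2 + 7 = 9.

1986-11-09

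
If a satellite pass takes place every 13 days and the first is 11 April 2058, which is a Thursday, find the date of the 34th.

14 June 2059

The 34th occurrence is 33 intervals after the first: 33 × 13 = 429 days after 11 April 2058.
April has 30 days — 19 days to the end of April leaves 410.
From end of April to end of 2058 is 245 days (165 left).
January has 31 days (134 left).
February has 28 days (106 left).
March has 31 days (75 left).
April has 30 days (45 left).
May has 31 days (14 left).
14 days into June → 14 June 2059.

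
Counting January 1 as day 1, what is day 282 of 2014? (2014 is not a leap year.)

Jan has 31 days (282 − 31 = 251 remain).
Feb has 28 days (251 − 28 = 223 remain).
Mar has 31 days (223 − 31 = 192 remain).
Apr has 30 days (192 − 30 = 162 remain).
May has 31 days (162 − 31 = 131 remain).
Jun has 30 days (131 − 30 = 101 remain).
Jul has 31 days (101 − 31 = 70 remain).
Aug has 31 days (70 − 31 = 39 remain).
Sep has 30 days (39 − 30 = 9 remain).
9 into Oct → Oct 9.

Oct 9, 2014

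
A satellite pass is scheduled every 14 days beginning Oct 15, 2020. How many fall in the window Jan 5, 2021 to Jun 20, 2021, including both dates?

12

Occurrences land 14·i days after Oct 15, 2020 for i = 0, 1, 2, …
Jan 5, 2021 is 82 days after the start; 82 ÷ 14 = 5 remainder 12; since the remainder is 12, round up to i = 6. First occurrence in the window: #7 on Jan 7, 2021 (6×14 = 84 days in).
Jun 20, 2021 is 248 days after the start; 248 ÷ 14 = 17 remainder 10. Last occurrence in the window: #18 on Jun 10, 2021.
Occurrences #7 through #18: 12 in total.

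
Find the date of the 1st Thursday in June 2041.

June 6, 2041

June 2041 begins on a Saturday, so the first Thursday is June 6 (5 days later).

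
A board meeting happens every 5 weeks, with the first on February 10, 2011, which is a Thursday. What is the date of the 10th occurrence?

December 22, 2011

The 10th occurrence is 9 intervals after the first: 9 × 35 = 315 days after February 10, 2011.
February has 28 days — 18 days to the end of February leaves 297.
March has 31 days (266 left).
April has 30 days (236 left).
May has 31 days (205 left).
June has 30 days (175 left).
July has 31 days (144 left).
August has 31 days (113 left).
September has 30 days (83 left).
October has 31 days (52 left).
November has 30 days (22 left).
22 days into December → December 22, 2011.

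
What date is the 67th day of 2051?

March 8, 2051

January has 31 days (67 − 31 = 36 remain).
February has 28 days (36 − 28 = 8 remain).
8 into March → March 8.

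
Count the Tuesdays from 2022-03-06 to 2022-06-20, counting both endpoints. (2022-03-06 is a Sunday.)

2022-03-06 is a Sunday; the first Tuesday on or after it is 2022-03-08 (2 days later).
From 2022-03-08 to 2022-06-20: 23 + 30 + 31 + 20 = 104 days (rest of March, April, May, June).
104 ÷ 7 = 14 full weeks with remainder 6, so 14 more Tuesdays after the first → 15.

15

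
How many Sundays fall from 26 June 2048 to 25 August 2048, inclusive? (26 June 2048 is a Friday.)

9

26 June 2048 is a Friday; the first Sunday on or after it is 28 June 2048 (2 days later).
From 28 June 2048 to 25 August 2048: 2 + 31 + 25 = 58 days (rest of June, July, August).
58 ÷ 7 = 8 full weeks with remainder 2, so 8 more Sundays after the first → 9.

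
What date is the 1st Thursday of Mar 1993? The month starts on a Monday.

Mar 1993 begins on a Monday, so the first Thursday is Mar 4 (3 days later).

Mar 4, 1993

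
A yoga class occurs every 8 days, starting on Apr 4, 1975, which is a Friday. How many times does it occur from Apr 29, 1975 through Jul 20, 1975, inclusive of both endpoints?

10

Occurrences land 8·i days after Apr 4, 1975 for i = 0, 1, 2, …
Apr 29, 1975 is 25 days after the start; 25 ÷ 8 = 3 remainder 1; since the remainder is 1, round up to i = 4. First occurrence in the window: #5 on May 6, 1975 (4×8 = 32 days in).
Jul 20, 1975 is 107 days after the start; 107 ÷ 8 = 13 remainder 3. Last occurrence in the window: #14 on Jul 17, 1975.
Occurrences #5 through #14: 10 in total.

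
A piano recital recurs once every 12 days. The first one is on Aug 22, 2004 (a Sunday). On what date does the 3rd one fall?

The 3rd occurrence is 2 intervals after the first: 2 × 12 = 24 days after Aug 22, 2004.
Aug has 31 days — 9 days to the end of Aug leaves 15.
15 days into Sep → Sep 15, 2004.

Sep 15, 2004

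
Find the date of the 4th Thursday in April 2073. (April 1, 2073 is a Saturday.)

2073-04-27

April 2073 begins on a Saturday, so the first Thursday is April 6 (5 days later).
The 4th Thursday is 3 weeks later: 6 + 21 = 27.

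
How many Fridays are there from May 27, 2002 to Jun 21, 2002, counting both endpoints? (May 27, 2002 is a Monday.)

May 27, 2002 is a Monday; the first Friday on or after it is May 31, 2002 (4 days later).
From May 31, 2002 to Jun 21, 2002: 0 + 21 = 21 days (rest of May, Jun).
21 ÷ 7 = 3 full weeks with remainder 0, so 3 more Fridays after the first → 4.

4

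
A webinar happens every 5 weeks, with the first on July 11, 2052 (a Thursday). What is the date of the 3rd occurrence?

September 19, 2052

The 3rd occurrence is 2 intervals after the first: 2 × 35 = 70 days after July 11, 2052.
July has 31 days — 20 days to the end of July leaves 50.
August has 31 days (19 left).
19 days into September → September 19, 2052.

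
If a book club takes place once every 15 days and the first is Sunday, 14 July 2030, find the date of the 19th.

10 April 2031

The 19th occurrence is 18 intervals after the first: 18 × 15 = 270 days after 14 July 2030.
July has 31 days — 17 days to the end of July leaves 253.
August has 31 days (222 left).
September has 30 days (192 left).
October has 31 days (161 left).
November has 30 days (131 left).
December has 31 days (100 left).
January has 31 days (69 left).
February has 28 days (41 left).
March has 31 days (10 left).
10 days into April → 10 April 2031.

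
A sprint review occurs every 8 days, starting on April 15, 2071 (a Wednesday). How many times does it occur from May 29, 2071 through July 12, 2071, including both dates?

6

Occurrences land 8·i days after April 15, 2071 for i = 0, 1, 2, …
May 29, 2071 is 44 days after the start; 44 ÷ 8 = 5 remainder 4; since the remainder is 4, round up to i = 6. First occurrence in the window: #7 on June 2, 2071 (6×8 = 48 days in).
July 12, 2071 is 88 days after the start; 88 ÷ 8 = 11 remainder 0. Last occurrence in the window: #12 on July 12, 2071.
Occurrences #7 through #12: 6 in total.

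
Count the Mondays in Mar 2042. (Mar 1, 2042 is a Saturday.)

Mar 1, 2042 is a Saturday; the first Monday on or after it is Mar 3, 2042 (2 days later).
From Mar 3, 2042 to Mar 31, 2042 is 31 − 3 = 28 days.
28 ÷ 7 = 4 full weeks with remainder 0, so 4 more Mondays after the first → 5.

5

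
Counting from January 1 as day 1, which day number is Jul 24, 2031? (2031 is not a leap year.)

Days in months before Jul: 31 + 28 + 31 + 30 + 31 + 30 = 181.
Plus 24 days into Jul → day 205.

205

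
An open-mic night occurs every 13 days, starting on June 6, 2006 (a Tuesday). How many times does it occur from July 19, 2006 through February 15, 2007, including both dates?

Occurrences land 13·i days after June 6, 2006 for i = 0, 1, 2, …
July 19, 2006 is 43 days after the start; 43 ÷ 13 = 3 remainder 4; since the remainder is 4, round up to i = 4. First occurrence in the window: #5 on July 28, 2006 (4×13 = 52 days in).
February 15, 2007 is 254 days after the start; 254 ÷ 13 = 19 remainder 7. Last occurrence in the window: #20 on February 8, 2007.
Occurrences #5 through #20: 16 in total.

16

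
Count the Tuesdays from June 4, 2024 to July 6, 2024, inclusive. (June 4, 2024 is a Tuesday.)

June 4, 2024 is a Tuesday; the first Tuesday on or after it is June 4, 2024.
From June 4, 2024 to July 6, 2024: 26 + 6 = 32 days (rest of June, July).
32 ÷ 7 = 4 full weeks with remainder 4, so 4 more Tuesdays after the first → 5.

5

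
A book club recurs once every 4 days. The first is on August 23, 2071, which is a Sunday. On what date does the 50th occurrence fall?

The 50th occurrence is 49 intervals after the first: 49 × 4 = 196 days after August 23, 2071.
August has 31 days — 8 days to the end of August leaves 188.
September has 30 days (158 left).
October has 31 days (127 left).
November has 30 days (97 left).
December has 31 days (66 left).
January has 31 days (35 left).
February has 29 days (6 left).
6 days into March → March 6, 2072.

March 6, 2072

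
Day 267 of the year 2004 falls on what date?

September 23, 2004

January has 31 days (267 − 31 = 236 remain).
February has 29 days (236 − 29 = 207 remain).
March has 31 days (207 − 31 = 176 remain).
April has 30 days (176 − 30 = 146 remain).
May has 31 days (146 − 31 = 115 remain).
June has 30 days (115 − 30 = 85 remain).
July has 31 days (85 − 31 = 54 remain).
August has 31 days (54 − 31 = 23 remain).
23 into September → September 23.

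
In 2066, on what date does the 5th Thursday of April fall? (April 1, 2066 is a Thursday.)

April 2066 begins on a Thursday, so the first Thursday is April 1.
The 5th Thursday is 4 weeks later: 1 + 28 = 29.

29 April 2066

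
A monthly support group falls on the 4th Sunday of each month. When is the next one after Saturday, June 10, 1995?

June 25, 1995

June 1995 starts on a Thursday; its first Sunday is the 4th, so the 4th Sunday is the 25th — June 25, 1995.
June 25, 1995 is after June 10, 1995, so that is the next one.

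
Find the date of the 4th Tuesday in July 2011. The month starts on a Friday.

July 26, 2011

July 2011 begins on a Friday, so the first Tuesday is July 5 (4 days later).
The 4th Tuesday is 3 weeks later: 5 + 21 = 26.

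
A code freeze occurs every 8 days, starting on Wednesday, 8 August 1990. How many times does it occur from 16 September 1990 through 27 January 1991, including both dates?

Occurrences land 8·i days after 8 August 1990 for i = 0, 1, 2, …
16 September 1990 is 39 days after the start; 39 ÷ 8 = 4 remainder 7; since the remainder is 7, round up to i = 5. First occurrence in the window: #6 on 17 September 1990 (5×8 = 40 days in).
27 January 1991 is 172 days after the start; 172 ÷ 8 = 21 remainder 4. Last occurrence in the window: #22 on 23 January 1991.
Occurrences #6 through #22: 17 in total.

17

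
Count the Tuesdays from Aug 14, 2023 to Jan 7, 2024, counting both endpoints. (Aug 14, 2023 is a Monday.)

Aug 14, 2023 is a Monday; the first Tuesday on or after it is Aug 15, 2023 (1 day later).
From Aug 15, 2023 to Jan 7, 2024: 16 + 30 + 31 + 30 + 31 + 7 = 145 days (rest of Aug, Sep, Oct, Nov, Dec, Jan).
145 ÷ 7 = 20 full weeks with remainder 5, so 20 more Tuesdays after the first → 21.

21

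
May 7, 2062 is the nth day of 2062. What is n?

Days in months before May: 31 + 28 + 31 + 30 = 120.
Plus 7 days into May → day 127.

127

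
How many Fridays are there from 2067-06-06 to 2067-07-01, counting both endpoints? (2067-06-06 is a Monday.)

4

2067-06-06 is a Monday; the first Friday on or after it is 2067-06-10 (4 days later).
From 2067-06-10 to 2067-07-01: 20 + 1 = 21 days (rest of June, July).
21 ÷ 7 = 3 full weeks with remainder 0, so 3 more Fridays after the first → 4.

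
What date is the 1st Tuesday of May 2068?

The first Tuesday of May 2068 is May 1.

May 1, 2068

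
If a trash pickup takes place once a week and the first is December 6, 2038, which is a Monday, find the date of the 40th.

The 40th occurrence is 39 intervals after the first: 39 × 7 = 273 days after December 6, 2038.
December has 31 days — 25 days to the end of December leaves 248.
January has 31 days (217 left).
February has 28 days (189 left).
March has 31 days (158 left).
April has 30 days (128 left).
May has 31 days (97 left).
June has 30 days (67 left).
July has 31 days (36 left).
August has 31 days (5 left).
5 days into September → September 5, 2039.

September 5, 2039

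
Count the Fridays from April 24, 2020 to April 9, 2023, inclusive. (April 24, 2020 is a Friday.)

155

April 24, 2020 is a Friday; the first Friday on or after it is April 24, 2020.
From April 24, 2020 to April 9, 2023: 251 + 365 + 365 + 99 = 1080 days (rest of 2020, 2021, 2022, to April 9, 2023 in 2023).
1080 ÷ 7 = 154 full weeks with remainder 2, so 154 more Fridays after the first → 155.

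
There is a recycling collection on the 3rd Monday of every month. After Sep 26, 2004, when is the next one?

Sep 2004 starts on a Wednesday; its first Monday is the 6th, so the 3rd Monday is the 20th — Sep 20, 2004.
That is not after Sep 26, 2004, so look at Oct 2004.
Oct 2004 starts on a Friday; its first Monday is the 4th, so the 3rd Monday is the 18th — Oct 18, 2004.

Oct 18, 2004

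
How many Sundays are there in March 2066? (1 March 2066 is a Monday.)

1 March 2066 is a Monday; the first Sunday on or after it is 7 March 2066 (6 days later).
From 7 March 2066 to 31 March 2066 is 31 − 7 = 24 days.
24 ÷ 7 = 3 full weeks with remainder 3, so 3 more Sundays after the first → 4.

4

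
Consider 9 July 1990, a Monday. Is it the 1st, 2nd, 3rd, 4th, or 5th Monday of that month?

2nd

Day 9 falls in week ⌈9/7⌉ of the month.
Days 1–7 hold the 1st Monday, 8–14 the 2nd, 15–21 the 3rd, 22–28 the 4th, 29–31 the 5th.
9 is in the range for the 2nd.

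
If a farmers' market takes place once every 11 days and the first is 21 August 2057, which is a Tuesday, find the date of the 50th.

The 50th occurrence is 49 intervals after the first: 49 × 11 = 539 days after 21 August 2057.
August has 31 days — 10 days to the end of August leaves 529.
From end of August to end of 2057 is 122 days (407 left).
2058 has 365 days (42 left).
January has 31 days (11 left).
11 days into February → 11 February 2059.

11 February 2059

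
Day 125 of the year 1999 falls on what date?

Jan has 31 days (125 − 31 = 94 remain).
Feb has 28 days (94 − 28 = 66 remain).
Mar has 31 days (66 − 31 = 35 remain).
Apr has 30 days (35 − 30 = 5 remain).
5 into May → May 5.

May 5, 1999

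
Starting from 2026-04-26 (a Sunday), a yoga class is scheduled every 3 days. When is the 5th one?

The 5th occurrence is 4 intervals after the first: 4 × 3 = 12 days after 2026-04-26.
April has 30 days — 4 days to the end of April leaves 8.
8 days into May → 2026-05-08.

2026-05-08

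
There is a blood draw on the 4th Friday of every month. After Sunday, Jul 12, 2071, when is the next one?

Jul 2071 starts on a Wednesday; its first Friday is the 3rd, so the 4th Friday is the 24th — Jul 24, 2071.
Jul 24, 2071 is after Jul 12, 2071, so that is the next one.

Jul 24, 2071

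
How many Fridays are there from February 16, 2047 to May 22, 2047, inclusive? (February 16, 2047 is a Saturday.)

13

February 16, 2047 is a Saturday; the first Friday on or after it is February 22, 2047 (6 days later).
From February 22, 2047 to May 22, 2047: 6 + 31 + 30 + 22 = 89 days (rest of February, March, April, May).
89 ÷ 7 = 12 full weeks with remainder 5, so 12 more Fridays after the first → 13.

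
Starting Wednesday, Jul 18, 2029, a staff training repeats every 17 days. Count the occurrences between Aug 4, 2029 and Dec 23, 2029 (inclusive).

Occurrences land 17·i days after Jul 18, 2029 for i = 0, 1, 2, …
Aug 4, 2029 is 17 days after the start; 17 ÷ 17 = 1 remainder 0. First occurrence in the window: #2 on Aug 4, 2029 (1×17 = 17 days in).
Dec 23, 2029 is 158 days after the start; 158 ÷ 17 = 9 remainder 5. Last occurrence in the window: #10 on Dec 18, 2029.
Occurrences #2 through #10: 9 in total.

9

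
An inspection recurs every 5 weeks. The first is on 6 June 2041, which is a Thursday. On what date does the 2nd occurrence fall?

11 July 2041

The 2nd occurrence is 1 interval after the first: 1 × 35 = 35 days after 6 June 2041.
June has 30 days — 24 days to the end of June leaves 11.
11 days into July → 11 July 2041.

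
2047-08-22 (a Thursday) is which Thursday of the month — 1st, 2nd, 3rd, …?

4th

Day 22 falls in week ⌈22/7⌉ of the month.
Days 1–7 hold the 1st Thursday, 8–14 the 2nd, 15–21 the 3rd, 22–28 the 4th, 29–31 the 5th.
22 is in the range for the 4th.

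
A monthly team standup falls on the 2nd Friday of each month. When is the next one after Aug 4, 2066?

Aug 13, 2066

Aug 2066 starts on a Sunday; its first Friday is the 6th, so the 2nd Friday is the 13th — Aug 13, 2066.
Aug 13, 2066 is after Aug 4, 2066, so that is the next one.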